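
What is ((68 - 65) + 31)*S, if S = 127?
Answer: 4318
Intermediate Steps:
((68 - 65) + 31)*S = ((68 - 65) + 31)*127 = (3 + 31)*127 = 34*127 = 4318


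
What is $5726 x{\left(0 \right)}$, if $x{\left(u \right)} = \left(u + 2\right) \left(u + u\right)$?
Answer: $0$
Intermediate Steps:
$x{\left(u \right)} = 2 u \left(2 + u\right)$ ($x{\left(u \right)} = \left(2 + u\right) 2 u = 2 u \left(2 + u\right)$)
$5726 x{\left(0 \right)} = 5726 \cdot 2 \cdot 0 \left(2 + 0\right) = 5726 \cdot 2 \cdot 0 \cdot 2 = 5726 \cdot 0 = 0$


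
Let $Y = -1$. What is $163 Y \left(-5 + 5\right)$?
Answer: $0$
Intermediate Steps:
$163 Y \left(-5 + 5\right) = 163 \left(- (-5 + 5)\right) = 163 \left(\left(-1\right) 0\right) = 163 \cdot 0 = 0$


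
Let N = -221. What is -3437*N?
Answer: 759577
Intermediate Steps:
-3437*N = -3437*(-221) = 759577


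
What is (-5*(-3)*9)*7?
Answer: 945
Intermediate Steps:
(-5*(-3)*9)*7 = (-1*(-15)*9)*7 = (15*9)*7 = 135*7 = 945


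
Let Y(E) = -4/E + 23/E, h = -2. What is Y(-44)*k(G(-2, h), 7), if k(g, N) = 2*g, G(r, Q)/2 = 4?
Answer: -76/11 ≈ -6.9091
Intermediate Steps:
G(r, Q) = 8 (G(r, Q) = 2*4 = 8)
Y(E) = 19/E
Y(-44)*k(G(-2, h), 7) = (19/(-44))*(2*8) = (19*(-1/44))*16 = -19/44*16 = -76/11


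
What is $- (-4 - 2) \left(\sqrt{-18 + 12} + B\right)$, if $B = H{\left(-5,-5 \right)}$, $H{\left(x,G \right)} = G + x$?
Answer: $-60 + 6 i \sqrt{6} \approx -60.0 + 14.697 i$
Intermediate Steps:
$B = -10$ ($B = -5 - 5 = -10$)
$- (-4 - 2) \left(\sqrt{-18 + 12} + B\right) = - (-4 - 2) \left(\sqrt{-18 + 12} - 10\right) = \left(-1\right) \left(-6\right) \left(\sqrt{-6} - 10\right) = 6 \left(i \sqrt{6} - 10\right) = 6 \left(-10 + i \sqrt{6}\right) = -60 + 6 i \sqrt{6}$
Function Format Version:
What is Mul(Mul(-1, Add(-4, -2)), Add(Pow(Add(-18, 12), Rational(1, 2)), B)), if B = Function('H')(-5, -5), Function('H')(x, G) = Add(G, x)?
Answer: Add(-60, Mul(6, I, Pow(6, Rational(1, 2)))) ≈ Add(-60.000, Mul(14.697, I))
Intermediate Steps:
B = -10 (B = Add(-5, -5) = -10)
Mul(Mul(-1, Add(-4, -2)), Add(Pow(Add(-18, 12), Rational(1, 2)), B)) = Mul(Mul(-1, Add(-4, -2)), Add(Pow(Add(-18, 12), Rational(1, 2)), -10)) = Mul(Mul(-1, -6), Add(Pow(-6, Rational(1, 2)), -10)) = Mul(6, Add(Mul(I, Pow(6, Rational(1, 2))), -10)) = Mul(6, Add(-10, Mul(I, Pow(6, Rational(1, 2))))) = Add(-60, Mul(6, I, Pow(6, Rational(1, 2))))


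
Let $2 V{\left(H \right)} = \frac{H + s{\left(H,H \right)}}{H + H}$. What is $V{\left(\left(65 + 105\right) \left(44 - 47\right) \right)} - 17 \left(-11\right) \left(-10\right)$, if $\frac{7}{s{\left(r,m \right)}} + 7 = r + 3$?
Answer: $- \frac{1960545053}{1048560} \approx -1869.8$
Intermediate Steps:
$s{\left(r,m \right)} = \frac{7}{-4 + r}$ ($s{\left(r,m \right)} = \frac{7}{-7 + \left(r + 3\right)} = \frac{7}{-7 + \left(3 + r\right)} = \frac{7}{-4 + r}$)
$V{\left(H \right)} = \frac{H + \frac{7}{-4 + H}}{4 H}$ ($V{\left(H \right)} = \frac{\left(H + \frac{7}{-4 + H}\right) \frac{1}{H + H}}{2} = \frac{\left(H + \frac{7}{-4 + H}\right) \frac{1}{2 H}}{2} = \frac{\frac{1}{2} \frac{1}{H} \left(H + \frac{7}{-4 + H}\right)}{2} = \frac{H + \frac{7}{-4 + H}}{4 H}$)
$V{\left(\left(65 + 105\right) \left(44 - 47\right) \right)} - 17 \left(-11\right) \left(-10\right) = \frac{7 + \left(65 + 105\right) \left(44 - 47\right) \left(-4 + \left(65 + 105\right) \left(44 - 47\right)\right)}{4 \left(65 + 105\right) \left(44 - 47\right) \left(-4 + \left(65 + 105\right) \left(44 - 47\right)\right)} - 17 \left(-11\right) \left(-10\right) = \frac{7 + 170 \left(-3\right) \left(-4 + 170 \left(-3\right)\right)}{4 \cdot 170 \left(-3\right) \left(-4 + 170 \left(-3\right)\right)} - \left(-187\right) \left(-10\right) = \frac{7 - 510 \left(-4 - 510\right)}{4 \left(-510\right) \left(-4 - 510\right)} - 1870 = \frac{1}{4} \left(- \frac{1}{510}\right) \frac{1}{-514} \left(7 - -262140\right) - 1870 = \frac{1}{4} \left(- \frac{1}{510}\right) \left(- \frac{1}{514}\right) \left(7 + 262140\right) - 1870 = \frac{1}{4} \left(- \frac{1}{510}\right) \left(- \frac{1}{514}\right) 262147 - 1870 = \frac{262147}{1048560} - 1870 = - \frac{1960545053}{1048560}$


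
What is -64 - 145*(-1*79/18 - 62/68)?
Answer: 107803/153 ≈ 704.59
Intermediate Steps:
-64 - 145*(-1*79/18 - 62/68) = -64 - 145*(-79*1/18 - 62*1/68) = -64 - 145*(-79/18 - 31/34) = -64 - 145*(-811/153) = -64 + 117595/153 = 107803/153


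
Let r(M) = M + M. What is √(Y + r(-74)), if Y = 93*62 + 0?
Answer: 53*√2 ≈ 74.953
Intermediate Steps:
Y = 5766 (Y = 5766 + 0 = 5766)
r(M) = 2*M
√(Y + r(-74)) = √(5766 + 2*(-74)) = √(5766 - 148) = √5618 = 53*√2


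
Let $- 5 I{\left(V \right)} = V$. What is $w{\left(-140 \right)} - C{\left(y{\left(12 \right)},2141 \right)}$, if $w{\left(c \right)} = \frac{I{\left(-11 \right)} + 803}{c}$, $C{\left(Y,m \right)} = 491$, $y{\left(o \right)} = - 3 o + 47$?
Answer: $- \frac{173863}{350} \approx -496.75$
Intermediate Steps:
$I{\left(V \right)} = - \frac{V}{5}$
$y{\left(o \right)} = 47 - 3 o$
$w{\left(c \right)} = \frac{4026}{5 c}$ ($w{\left(c \right)} = \frac{\left(- \frac{1}{5}\right) \left(-11\right) + 803}{c} = \frac{\frac{11}{5} + 803}{c} = \frac{4026}{5 c}$)
$w{\left(-140 \right)} - C{\left(y{\left(12 \right)},2141 \right)} = \frac{4026}{5 \left(-140\right)} - 491 = \frac{4026}{5} \left(- \frac{1}{140}\right) - 491 = - \frac{2013}{350} - 491 = - \frac{173863}{350}$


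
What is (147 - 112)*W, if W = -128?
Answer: -4480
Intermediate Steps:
(147 - 112)*W = (147 - 112)*(-128) = 35*(-128) = -4480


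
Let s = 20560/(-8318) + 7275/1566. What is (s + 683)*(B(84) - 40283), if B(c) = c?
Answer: -59796456658751/2170998 ≈ -2.7543e+7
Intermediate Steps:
s = 4719415/2170998 (s = 20560*(-1/8318) + 7275*(1/1566) = -10280/4159 + 2425/522 = 4719415/2170998 ≈ 2.1738)
(s + 683)*(B(84) - 40283) = (4719415/2170998 + 683)*(84 - 40283) = (1487511049/2170998)*(-40199) = -59796456658751/2170998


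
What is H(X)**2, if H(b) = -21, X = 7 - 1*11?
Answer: 441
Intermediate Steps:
X = -4 (X = 7 - 11 = -4)
H(X)**2 = (-21)**2 = 441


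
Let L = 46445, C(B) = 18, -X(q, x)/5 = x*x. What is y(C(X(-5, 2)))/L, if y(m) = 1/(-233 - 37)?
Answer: -1/12540150 ≈ -7.9744e-8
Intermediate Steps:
X(q, x) = -5*x² (X(q, x) = -5*x*x = -5*x²)
y(m) = -1/270 (y(m) = 1/(-270) = -1/270)
y(C(X(-5, 2)))/L = -1/270/46445 = -1/270*1/46445 = -1/12540150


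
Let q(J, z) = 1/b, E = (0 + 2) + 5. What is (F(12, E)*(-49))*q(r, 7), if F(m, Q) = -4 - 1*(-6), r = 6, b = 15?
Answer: -98/15 ≈ -6.5333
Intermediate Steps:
E = 7 (E = 2 + 5 = 7)
q(J, z) = 1/15
F(m, Q) = 2 (F(m, Q) = -4 + 6 = 2)
(F(12, E)*(-49))*q(r, 7) = (2*(-49))*(1/15) = -98*1/15 = -98/15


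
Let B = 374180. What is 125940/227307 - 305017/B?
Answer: -7402756673/28351244420 ≈ -0.26111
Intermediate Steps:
125940/227307 - 305017/B = 125940/227307 - 305017/374180 = 125940*(1/227307) - 305017*1/374180 = 41980/75769 - 305017/374180 = -7402756673/28351244420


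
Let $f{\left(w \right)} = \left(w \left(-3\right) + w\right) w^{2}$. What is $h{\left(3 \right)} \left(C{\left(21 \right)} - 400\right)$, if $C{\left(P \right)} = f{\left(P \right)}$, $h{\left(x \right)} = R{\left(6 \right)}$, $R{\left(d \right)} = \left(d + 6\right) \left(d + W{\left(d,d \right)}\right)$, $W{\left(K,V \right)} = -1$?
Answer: $-1135320$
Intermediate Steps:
$R{\left(d \right)} = \left(-1 + d\right) \left(6 + d\right)$ ($R{\left(d \right)} = \left(d + 6\right) \left(d - 1\right) = \left(6 + d\right) \left(-1 + d\right) = \left(-1 + d\right) \left(6 + d\right)$)
$h{\left(x \right)} = 60$ ($h{\left(x \right)} = -6 + 6^{2} + 5 \cdot 6 = -6 + 36 + 30 = 60$)
$f{\left(w \right)} = - 2 w^{3}$ ($f{\left(w \right)} = \left(- 3 w + w\right) w^{2} = - 2 w w^{2} = - 2 w^{3}$)
$C{\left(P \right)} = - 2 P^{3}$
$h{\left(3 \right)} \left(C{\left(21 \right)} - 400\right) = 60 \left(- 2 \cdot 21^{3} - 400\right) = 60 \left(\left(-2\right) 9261 - 400\right) = 60 \left(-18522 - 400\right) = 60 \left(-18922\right) = -1135320$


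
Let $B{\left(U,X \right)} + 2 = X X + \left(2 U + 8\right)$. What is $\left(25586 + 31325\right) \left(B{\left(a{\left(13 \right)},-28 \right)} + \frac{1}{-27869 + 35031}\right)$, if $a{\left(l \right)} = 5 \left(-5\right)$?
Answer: $\frac{301621527591}{7162} \approx 4.2114 \cdot 10^{7}$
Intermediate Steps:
$a{\left(l \right)} = -25$
$B{\left(U,X \right)} = 6 + X^{2} + 2 U$ ($B{\left(U,X \right)} = -2 + \left(X X + \left(2 U + 8\right)\right) = -2 + \left(X^{2} + \left(8 + 2 U\right)\right) = -2 + \left(8 + X^{2} + 2 U\right) = 6 + X^{2} + 2 U$)
$\left(25586 + 31325\right) \left(B{\left(a{\left(13 \right)},-28 \right)} + \frac{1}{-27869 + 35031}\right) = \left(25586 + 31325\right) \left(\left(6 + \left(-28\right)^{2} + 2 \left(-25\right)\right) + \frac{1}{-27869 + 35031}\right) = 56911 \left(\left(6 + 784 - 50\right) + \frac{1}{7162}\right) = 56911 \left(740 + \frac{1}{7162}\right) = 56911 \cdot \frac{5299881}{7162} = \frac{301621527591}{7162}$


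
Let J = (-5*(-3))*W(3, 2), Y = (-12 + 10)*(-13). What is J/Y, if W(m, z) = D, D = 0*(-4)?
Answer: 0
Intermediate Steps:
D = 0
W(m, z) = 0
Y = 26 (Y = -2*(-13) = 26)
J = 0 (J = -5*(-3)*0 = 15*0 = 0)
J/Y = 0/26 = 0*(1/26) = 0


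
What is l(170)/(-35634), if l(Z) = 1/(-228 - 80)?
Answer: 1/10975272 ≈ 9.1114e-8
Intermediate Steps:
l(Z) = -1/308 (l(Z) = 1/(-308) = -1/308)
l(170)/(-35634) = -1/308/(-35634) = -1/308*(-1/35634) = 1/10975272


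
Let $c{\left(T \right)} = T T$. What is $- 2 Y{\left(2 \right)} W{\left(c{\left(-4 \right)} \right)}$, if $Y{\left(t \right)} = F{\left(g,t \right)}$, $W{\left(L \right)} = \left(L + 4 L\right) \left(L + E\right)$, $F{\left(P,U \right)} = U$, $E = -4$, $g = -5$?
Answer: $-3840$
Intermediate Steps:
$c{\left(T \right)} = T^{2}$
$W{\left(L \right)} = 5 L \left(-4 + L\right)$ ($W{\left(L \right)} = \left(L + 4 L\right) \left(L - 4\right) = 5 L \left(-4 + L\right)$)
$Y{\left(t \right)} = t$
$- 2 Y{\left(2 \right)} W{\left(c{\left(-4 \right)} \right)} = \left(-2\right) 2 \cdot 5 \left(-4\right)^{2} \left(-4 + \left(-4\right)^{2}\right) = - 4 \cdot 5 \cdot 16 \left(-4 + 16\right) = - 4 \cdot 5 \cdot 16 \cdot 12 = \left(-4\right) 960 = -3840$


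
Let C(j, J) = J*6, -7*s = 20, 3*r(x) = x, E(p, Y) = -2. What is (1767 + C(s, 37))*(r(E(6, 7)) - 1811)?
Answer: -3603405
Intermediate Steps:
r(x) = x/3
s = -20/7 (s = -1/7*20 = -20/7 ≈ -2.8571)
C(j, J) = 6*J
(1767 + C(s, 37))*(r(E(6, 7)) - 1811) = (1767 + 6*37)*((1/3)*(-2) - 1811) = (1767 + 222)*(-2/3 - 1811) = 1989*(-5435/3) = -3603405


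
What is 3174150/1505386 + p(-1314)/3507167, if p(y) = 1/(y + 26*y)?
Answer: 197475410845421257/93655535759834418 ≈ 2.1085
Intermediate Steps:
p(y) = 1/(27*y)
3174150/1505386 + p(-1314)/3507167 = 3174150/1505386 + ((1/27)/(-1314))/3507167 = 3174150*(1/1505386) + ((1/27)*(-1/1314))*(1/3507167) = 1587075/752693 - 1/35478*1/3507167 = 1587075/752693 - 1/124427270826 = 197475410845421257/93655535759834418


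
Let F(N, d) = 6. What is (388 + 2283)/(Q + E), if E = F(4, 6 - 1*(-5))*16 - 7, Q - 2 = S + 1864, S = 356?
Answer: 2671/2311 ≈ 1.1558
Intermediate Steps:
Q = 2222 (Q = 2 + (356 + 1864) = 2 + 2220 = 2222)
E = 89 (E = 6*16 - 7 = 96 - 7 = 89)
(388 + 2283)/(Q + E) = (388 + 2283)/(2222 + 89) = 2671/2311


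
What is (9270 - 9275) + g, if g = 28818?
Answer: 28813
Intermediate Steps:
(9270 - 9275) + g = (9270 - 9275) + 28818 = -5 + 28818 = 28813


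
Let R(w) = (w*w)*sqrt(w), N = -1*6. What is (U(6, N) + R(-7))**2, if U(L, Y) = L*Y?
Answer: (36 - 49*I*sqrt(7))**2 ≈ -15511.0 - 9334.2*I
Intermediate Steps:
N = -6
R(w) = w**(5/2) (R(w) = w**2*sqrt(w) = w**(5/2))
(U(6, N) + R(-7))**2 = (6*(-6) + (-7)**(5/2))**2 = (-36 + 49*I*sqrt(7))**2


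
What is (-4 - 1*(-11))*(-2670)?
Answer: -18690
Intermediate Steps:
(-4 - 1*(-11))*(-2670) = (-4 + 11)*(-2670) = 7*(-2670) = -18690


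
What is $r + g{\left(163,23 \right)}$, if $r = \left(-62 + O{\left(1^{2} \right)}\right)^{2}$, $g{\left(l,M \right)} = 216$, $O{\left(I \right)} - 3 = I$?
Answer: $3580$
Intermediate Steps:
$O{\left(I \right)} = 3 + I$
$r = 3364$ ($r = \left(-62 + \left(3 + 1^{2}\right)\right)^{2} = \left(-62 + \left(3 + 1\right)\right)^{2} = \left(-62 + 4\right)^{2} = \left(-58\right)^{2} = 3364$)
$r + g{\left(163,23 \right)} = 3364 + 216 = 3580$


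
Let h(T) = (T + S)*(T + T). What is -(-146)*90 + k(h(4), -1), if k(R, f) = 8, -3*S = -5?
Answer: 13148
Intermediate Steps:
S = 5/3 (S = -⅓*(-5) = 5/3 ≈ 1.6667)
h(T) = 2*T*(5/3 + T) (h(T) = (T + 5/3)*(T + T) = (5/3 + T)*(2*T) = 2*T*(5/3 + T))
-(-146)*90 + k(h(4), -1) = -(-146)*90 + 8 = -146*(-90) + 8 = 13140 + 8 = 13148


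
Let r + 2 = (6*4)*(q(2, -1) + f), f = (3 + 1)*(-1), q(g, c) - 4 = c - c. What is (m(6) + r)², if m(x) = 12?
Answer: 100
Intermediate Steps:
q(g, c) = 4 (q(g, c) = 4 + (c - c) = 4 + 0 = 4)
f = -4 (f = 4*(-1) = -4)
r = -2 (r = -2 + (6*4)*(4 - 4) = -2 + 24*0 = -2 + 0 = -2)
(m(6) + r)² = (12 - 2)² = 10² = 100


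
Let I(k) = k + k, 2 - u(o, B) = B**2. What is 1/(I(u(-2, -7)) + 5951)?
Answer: 1/5857 ≈ 0.00017074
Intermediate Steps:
u(o, B) = 2 - B**2
I(k) = 2*k
1/(I(u(-2, -7)) + 5951) = 1/(2*(2 - 1*(-7)**2) + 5951) = 1/(2*(2 - 1*49) + 5951) = 1/(2*(2 - 49) + 5951) = 1/(2*(-47) + 5951) = 1/(-94 + 5951) = 1/5857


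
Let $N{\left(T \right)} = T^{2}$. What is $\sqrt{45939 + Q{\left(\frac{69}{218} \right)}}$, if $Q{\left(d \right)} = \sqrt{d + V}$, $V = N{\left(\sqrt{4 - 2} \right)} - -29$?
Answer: $\frac{\sqrt{2183205036 + 218 \sqrt{1488286}}}{218} \approx 214.35$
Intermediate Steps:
$V = 31$ ($V = \left(\sqrt{4 - 2}\right)^{2} - -29 = \left(\sqrt{2}\right)^{2} + 29 = 2 + 29 = 31$)
$Q{\left(d \right)} = \sqrt{31 + d}$ ($Q{\left(d \right)} = \sqrt{d + 31} = \sqrt{31 + d}$)
$\sqrt{45939 + Q{\left(\frac{69}{218} \right)}} = \sqrt{45939 + \sqrt{31 + \frac{69}{218}}} = \sqrt{45939 + \sqrt{\frac{6827}{218}}} = \sqrt{45939 + \frac{\sqrt{1488286}}{218}}$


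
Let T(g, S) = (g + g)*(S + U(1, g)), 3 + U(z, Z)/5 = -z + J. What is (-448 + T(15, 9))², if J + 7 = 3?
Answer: 1898884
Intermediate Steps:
J = -4 (J = -7 + 3 = -4)
U(z, Z) = -35 - 5*z (U(z, Z) = -15 + 5*(-z - 4) = -15 + 5*(-4 - z) = -15 + (-20 - 5*z) = -35 - 5*z)
T(g, S) = 2*g*(-40 + S) (T(g, S) = (g + g)*(S + (-35 - 5*1)) = (2*g)*(S + (-35 - 5)) = (2*g)*(S - 40) = (2*g)*(-40 + S) = 2*g*(-40 + S))
(-448 + T(15, 9))² = (-448 + 2*15*(-40 + 9))² = (-448 + 2*15*(-31))² = (-448 - 930)² = (-1378)² = 1898884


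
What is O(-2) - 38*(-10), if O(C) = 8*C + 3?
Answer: 367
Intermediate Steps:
O(C) = 3 + 8*C
O(-2) - 38*(-10) = (3 + 8*(-2)) - 38*(-10) = (3 - 16) + 380 = -13 + 380 = 367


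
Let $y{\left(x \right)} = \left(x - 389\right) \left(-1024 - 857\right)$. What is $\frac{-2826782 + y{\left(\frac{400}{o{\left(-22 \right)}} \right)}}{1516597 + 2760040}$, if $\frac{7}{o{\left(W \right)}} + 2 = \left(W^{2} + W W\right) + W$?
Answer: $- \frac{724931111}{29936459} \approx -24.216$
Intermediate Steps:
$o{\left(W \right)} = \frac{7}{-2 + W + 2 W^{2}}$ ($o{\left(W \right)} = \frac{7}{-2 + \left(\left(W^{2} + W W\right) + W\right)} = \frac{7}{-2 + \left(\left(W^{2} + W^{2}\right) + W\right)} = \frac{7}{-2 + \left(2 W^{2} + W\right)} = \frac{7}{-2 + \left(W + 2 W^{2}\right)} = \frac{7}{-2 + W + 2 W^{2}}$)
$y{\left(x \right)} = 731709 - 1881 x$ ($y{\left(x \right)} = \left(-389 + x\right) \left(-1881\right) = 731709 - 1881 x$)
$\frac{-2826782 + y{\left(\frac{400}{o{\left(-22 \right)}} \right)}}{1516597 + 2760040} = \frac{-2826782 + \left(731709 - 1881 \frac{400}{7 \frac{1}{-2 - 22 + 2 \left(-22\right)^{2}}}\right)}{1516597 + 2760040} = \frac{-2826782 + \left(731709 - 1881 \frac{400}{7 \frac{1}{-2 - 22 + 2 \cdot 484}}\right)}{4276637} = \left(-2826782 + \left(731709 - 1881 \frac{400}{7 \frac{1}{-2 - 22 + 968}}\right)\right) \frac{1}{4276637} = \left(-2826782 + \left(731709 - 1881 \frac{400}{7 \cdot \frac{1}{944}}\right)\right) \frac{1}{4276637} = \left(-2826782 + \left(731709 - 1881 \frac{400}{\frac{7}{944}}\right)\right) \frac{1}{4276637} = \left(-2826782 + \left(731709 - 1881 \cdot 400 \cdot \frac{944}{7}\right)\right) \frac{1}{4276637} = \left(-2826782 + \left(731709 - \frac{710265600}{7}\right)\right) \frac{1}{4276637} = \left(-2826782 - \frac{705143637}{7}\right) \frac{1}{4276637} = \left(- \frac{724931111}{7}\right) \frac{1}{4276637} = - \frac{724931111}{29936459}$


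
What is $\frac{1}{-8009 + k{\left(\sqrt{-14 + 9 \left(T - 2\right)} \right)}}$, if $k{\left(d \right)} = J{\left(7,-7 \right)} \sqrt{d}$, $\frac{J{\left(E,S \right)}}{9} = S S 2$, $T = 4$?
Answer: $- \frac{8009}{62588233} - \frac{882 \sqrt{2}}{62588233} \approx -0.00014789$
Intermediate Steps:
$J{\left(E,S \right)} = 18 S^{2}$ ($J{\left(E,S \right)} = 9 S S 2 = 9 S^{2} \cdot 2 = 9 \cdot 2 S^{2} = 18 S^{2}$)
$k{\left(d \right)} = 882 \sqrt{d}$ ($k{\left(d \right)} = 18 \left(-7\right)^{2} \sqrt{d} = 18 \cdot 49 \sqrt{d} = 882 \sqrt{d}$)
$\frac{1}{-8009 + k{\left(\sqrt{-14 + 9 \left(T - 2\right)} \right)}} = \frac{1}{-8009 + 882 \sqrt{\sqrt{-14 + 9 \left(4 - 2\right)}}} = \frac{1}{-8009 + 882 \sqrt{\sqrt{-14 + 9 \cdot 2}}} = \frac{1}{-8009 + 882 \sqrt{\sqrt{-14 + 18}}} = \frac{1}{-8009 + 882 \sqrt{\sqrt{4}}} = \frac{1}{-8009 + 882 \sqrt{2}}$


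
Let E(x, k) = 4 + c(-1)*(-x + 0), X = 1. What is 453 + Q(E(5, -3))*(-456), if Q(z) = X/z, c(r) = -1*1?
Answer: 1207/3 ≈ 402.33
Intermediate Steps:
c(r) = -1
E(x, k) = 4 + x (E(x, k) = 4 - (-x + 0) = 4 - (-1)*x = 4 + x)
Q(z) = 1/z
453 + Q(E(5, -3))*(-456) = 453 - 456/(4 + 5) = 453 - 456/9 = 453 + (⅑)*(-456) = 453 - 152/3 = 1207/3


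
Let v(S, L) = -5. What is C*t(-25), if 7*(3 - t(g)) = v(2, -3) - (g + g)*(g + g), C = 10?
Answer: 25260/7 ≈ 3608.6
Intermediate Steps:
t(g) = 26/7 + 4*g**2/7 (t(g) = 3 - (-5 - (g + g)*(g + g))/7 = 3 - (-5 - 2*g*2*g)/7 = 3 - (-5 - 4*g**2)/7 = 3 + (5/7 + 4*g**2/7) = 26/7 + 4*g**2/7)
C*t(-25) = 10*(26/7 + (4/7)*(-25)**2) = 10*(26/7 + (4/7)*625) = 10*(26/7 + 2500/7) = 10*(2526/7) = 25260/7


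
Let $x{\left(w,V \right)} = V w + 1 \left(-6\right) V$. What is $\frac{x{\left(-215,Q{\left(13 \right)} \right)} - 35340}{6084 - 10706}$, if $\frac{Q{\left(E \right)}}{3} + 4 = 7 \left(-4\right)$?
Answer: $\frac{7062}{2311} \approx 3.0558$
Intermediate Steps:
$Q{\left(E \right)} = -96$ ($Q{\left(E \right)} = -12 + 3 \cdot 7 \left(-4\right) = -12 + 3 \left(-28\right) = -12 - 84 = -96$)
$x{\left(w,V \right)} = - 6 V + V w$ ($x{\left(w,V \right)} = V w - 6 V = - 6 V + V w$)
$\frac{x{\left(-215,Q{\left(13 \right)} \right)} - 35340}{6084 - 10706} = \frac{- 96 \left(-6 - 215\right) - 35340}{6084 - 10706} = \frac{\left(-96\right) \left(-221\right) - 35340}{-4622} = \left(21216 - 35340\right) \left(- \frac{1}{4622}\right) = \left(-14124\right) \left(- \frac{1}{4622}\right) = \frac{7062}{2311}$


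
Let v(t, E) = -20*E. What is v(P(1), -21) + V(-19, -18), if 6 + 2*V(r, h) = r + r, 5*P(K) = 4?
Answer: 398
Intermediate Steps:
P(K) = 4/5 (P(K) = (1/5)*4 = 4/5)
V(r, h) = -3 + r (V(r, h) = -3 + (r + r)/2 = -3 + (2*r)/2 = -3 + r)
v(P(1), -21) + V(-19, -18) = -20*(-21) + (-3 - 19) = 420 - 22 = 398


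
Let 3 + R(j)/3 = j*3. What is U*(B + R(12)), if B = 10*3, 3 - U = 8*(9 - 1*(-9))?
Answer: -18189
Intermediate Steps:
R(j) = -9 + 9*j (R(j) = -9 + 3*(j*3) = -9 + 3*(3*j) = -9 + 9*j)
U = -141 (U = 3 - 8*(9 - 1*(-9)) = 3 - 8*(9 + 9) = 3 - 8*18 = 3 - 1*144 = 3 - 144 = -141)
B = 30
U*(B + R(12)) = -141*(30 + (-9 + 9*12)) = -141*(30 + (-9 + 108)) = -141*(30 + 99) = -141*129 = -18189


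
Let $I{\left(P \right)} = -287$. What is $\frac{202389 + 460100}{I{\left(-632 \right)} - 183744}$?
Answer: $- \frac{662489}{184031} \approx -3.5999$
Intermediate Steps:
$\frac{202389 + 460100}{I{\left(-632 \right)} - 183744} = \frac{202389 + 460100}{-287 - 183744} = \frac{662489}{-287 - 183744} = \frac{662489}{-184031} = 662489 \left(- \frac{1}{184031}\right) = - \frac{662489}{184031}$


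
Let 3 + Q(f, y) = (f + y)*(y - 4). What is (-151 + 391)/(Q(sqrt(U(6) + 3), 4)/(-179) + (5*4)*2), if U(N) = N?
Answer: 42960/7163 ≈ 5.9975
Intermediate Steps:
Q(f, y) = -3 + (-4 + y)*(f + y) (Q(f, y) = -3 + (f + y)*(y - 4) = -3 + (f + y)*(-4 + y) = -3 + (-4 + y)*(f + y))
(-151 + 391)/(Q(sqrt(U(6) + 3), 4)/(-179) + (5*4)*2) = (-151 + 391)/((-3 + 4**2 - 4*sqrt(6 + 3) - 4*4 + sqrt(6 + 3)*4)/(-179) + (5*4)*2) = 240/((-3 + 16 - 4*sqrt(9) - 16 + sqrt(9)*4)*(-1/179) + 20*2) = 240/((-3 + 16 - 4*3 - 16 + 3*4)*(-1/179) + 40) = 240/((-3 + 16 - 12 - 16 + 12)*(-1/179) + 40) = 240/(-3*(-1/179) + 40) = 240/(3/179 + 40) = 240/(7163/179) = 240*(179/7163) = 42960/7163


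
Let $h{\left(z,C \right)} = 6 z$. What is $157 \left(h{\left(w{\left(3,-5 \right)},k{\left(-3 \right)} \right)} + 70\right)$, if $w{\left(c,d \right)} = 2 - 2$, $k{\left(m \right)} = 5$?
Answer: $10990$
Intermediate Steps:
$w{\left(c,d \right)} = 0$ ($w{\left(c,d \right)} = 2 - 2 = 0$)
$157 \left(h{\left(w{\left(3,-5 \right)},k{\left(-3 \right)} \right)} + 70\right) = 157 \left(6 \cdot 0 + 70\right) = 157 \left(0 + 70\right) = 157 \cdot 70 = 10990$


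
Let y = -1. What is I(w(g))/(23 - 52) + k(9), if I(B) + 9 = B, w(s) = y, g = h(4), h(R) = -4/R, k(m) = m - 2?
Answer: 213/29 ≈ 7.3448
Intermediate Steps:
k(m) = -2 + m
g = -1 (g = -4/4 = -4*1/4 = -1)
w(s) = -1
I(B) = -9 + B
I(w(g))/(23 - 52) + k(9) = (-9 - 1)/(23 - 52) + (-2 + 9) = -10/(-29) + 7 = -1/29*(-10) + 7 = 10/29 + 7 = 213/29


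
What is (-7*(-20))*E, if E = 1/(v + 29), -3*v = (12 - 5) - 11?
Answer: 60/13 ≈ 4.6154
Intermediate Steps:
v = 4/3 (v = -((12 - 5) - 11)/3 = -(7 - 11)/3 = -⅓*(-4) = 4/3 ≈ 1.3333)
E = 3/91 (E = 1/(4/3 + 29) = 1/(91/3) = 3/91 ≈ 0.032967)
(-7*(-20))*E = -7*(-20)*(3/91) = 140*(3/91) = 60/13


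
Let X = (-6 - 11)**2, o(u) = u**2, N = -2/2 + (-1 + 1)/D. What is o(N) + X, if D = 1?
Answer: 290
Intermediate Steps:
N = -1 (N = -2/2 + (-1 + 1)/1 = -2*1/2 + 0*1 = -1 + 0 = -1)
X = 289 (X = (-17)**2 = 289)
o(N) + X = (-1)**2 + 289 = 1 + 289 = 290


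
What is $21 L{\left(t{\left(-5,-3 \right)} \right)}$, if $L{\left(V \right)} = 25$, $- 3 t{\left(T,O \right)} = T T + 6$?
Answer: $525$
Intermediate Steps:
$t{\left(T,O \right)} = -2 - \frac{T^{2}}{3}$ ($t{\left(T,O \right)} = - \frac{T T + 6}{3} = - \frac{T^{2} + 6}{3} = - \frac{6 + T^{2}}{3} = -2 - \frac{T^{2}}{3}$)
$21 L{\left(t{\left(-5,-3 \right)} \right)} = 21 \cdot 25 = 525$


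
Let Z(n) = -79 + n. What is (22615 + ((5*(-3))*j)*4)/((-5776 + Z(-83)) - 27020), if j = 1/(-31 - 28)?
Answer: -1334345/1944522 ≈ -0.68621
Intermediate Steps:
j = -1/59 (j = 1/(-59) = -1/59 ≈ -0.016949)
(22615 + ((5*(-3))*j)*4)/((-5776 + Z(-83)) - 27020) = (22615 + ((5*(-3))*(-1/59))*4)/((-5776 + (-79 - 83)) - 27020) = (22615 - 15*(-1/59)*4)/((-5776 - 162) - 27020) = (22615 + (15/59)*4)/(-5938 - 27020) = (22615 + 60/59)/(-32958) = (1334345/59)*(-1/32958) = -1334345/1944522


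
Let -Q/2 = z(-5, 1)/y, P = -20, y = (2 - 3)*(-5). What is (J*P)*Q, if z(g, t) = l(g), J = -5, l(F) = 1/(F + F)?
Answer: 4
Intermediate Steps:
l(F) = 1/(2*F)
z(g, t) = 1/(2*g)
y = 5 (y = -1*(-5) = 5)
Q = 1/25 (Q = -2*(½)/(-5)/5 = -2*(½)*(-⅕)/5 = -(-1)/(5*5) = -2*(-1/50) = 1/25 ≈ 0.040000)
(J*P)*Q = -5*(-20)*(1/25) = 100*(1/25) = 4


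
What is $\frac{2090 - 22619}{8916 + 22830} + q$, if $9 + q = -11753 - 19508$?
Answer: $- \frac{330905983}{10582} \approx -31271.0$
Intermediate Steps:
$q = -31270$ ($q = -9 - 31261 = -31270$)
$\frac{2090 - 22619}{8916 + 22830} + q = \frac{2090 - 22619}{8916 + 22830} - 31270 = - \frac{20529}{31746} - 31270 = \left(-20529\right) \frac{1}{31746} - 31270 = - \frac{6843}{10582} - 31270 = - \frac{330905983}{10582}$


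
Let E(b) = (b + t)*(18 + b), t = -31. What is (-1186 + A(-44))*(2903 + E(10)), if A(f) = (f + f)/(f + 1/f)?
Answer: -5309244150/1937 ≈ -2.7410e+6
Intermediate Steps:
E(b) = (-31 + b)*(18 + b) (E(b) = (b - 31)*(18 + b) = (-31 + b)*(18 + b))
A(f) = 2*f/(f + 1/f) (A(f) = (2*f)/(f + 1/f) = 2*f/(f + 1/f))
(-1186 + A(-44))*(2903 + E(10)) = (-1186 + 2*(-44)²/(1 + (-44)²))*(2903 + (-558 + 10² - 13*10)) = (-1186 + 2*1936/(1 + 1936))*(2903 + (-558 + 100 - 130)) = (-1186 + 2*1936/1937)*(2903 - 588) = (-1186 + 2*1936*(1/1937))*2315 = (-1186 + 3872/1937)*2315 = -2293410/1937*2315 = -5309244150/1937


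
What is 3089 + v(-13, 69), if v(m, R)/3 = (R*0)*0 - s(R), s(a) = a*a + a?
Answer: -11401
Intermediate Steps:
s(a) = a + a² (s(a) = a² + a = a + a²)
v(m, R) = -3*R*(1 + R) (v(m, R) = 3*((R*0)*0 - R*(1 + R)) = 3*(0*0 - R*(1 + R)) = 3*(0 - R*(1 + R)) = 3*(-R*(1 + R)) = -3*R*(1 + R))
3089 + v(-13, 69) = 3089 - 3*69*(1 + 69) = 3089 - 3*69*70 = 3089 - 14490 = -11401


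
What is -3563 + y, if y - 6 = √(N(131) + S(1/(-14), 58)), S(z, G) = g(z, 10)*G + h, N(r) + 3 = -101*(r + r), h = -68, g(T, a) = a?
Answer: -3557 + I*√25953 ≈ -3557.0 + 161.1*I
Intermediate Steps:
N(r) = -3 - 202*r (N(r) = -3 - 101*(r + r) = -3 - 202*r)
S(z, G) = -68 + 10*G (S(z, G) = 10*G - 68 = -68 + 10*G)
y = 6 + I*√25953 (y = 6 + √((-3 - 202*131) + (-68 + 10*58)) = 6 + √((-3 - 26462) + (-68 + 580)) = 6 + √(-26465 + 512) = 6 + √(-25953) = 6 + I*√25953 ≈ 6.0 + 161.1*I)
-3563 + y = -3563 + (6 + I*√25953) = -3557 + I*√25953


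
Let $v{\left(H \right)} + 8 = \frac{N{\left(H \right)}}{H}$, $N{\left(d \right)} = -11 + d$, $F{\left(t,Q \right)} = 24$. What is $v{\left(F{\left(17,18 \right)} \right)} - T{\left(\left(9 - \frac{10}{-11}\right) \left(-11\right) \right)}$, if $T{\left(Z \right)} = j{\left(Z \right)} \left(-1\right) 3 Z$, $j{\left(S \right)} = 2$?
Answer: $- \frac{15875}{24} \approx -661.46$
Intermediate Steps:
$T{\left(Z \right)} = - 6 Z$ ($T{\left(Z \right)} = 2 \left(-1\right) 3 Z = \left(-2\right) 3 Z = - 6 Z$)
$v{\left(H \right)} = -8 + \frac{-11 + H}{H}$
$v{\left(F{\left(17,18 \right)} \right)} - T{\left(\left(9 - \frac{10}{-11}\right) \left(-11\right) \right)} = \left(-7 - \frac{11}{24}\right) - - 6 \left(9 - \frac{10}{-11}\right) \left(-11\right) = \left(-7 - \frac{11}{24}\right) - - 6 \left(9 - - \frac{10}{11}\right) \left(-11\right) = \left(-7 - \frac{11}{24}\right) - - 6 \left(9 + \frac{10}{11}\right) \left(-11\right) = - \frac{179}{24} - - 6 \cdot \frac{109}{11} \left(-11\right) = - \frac{179}{24} - \left(-6\right) \left(-109\right) = - \frac{179}{24} - 654 = - \frac{15875}{24}$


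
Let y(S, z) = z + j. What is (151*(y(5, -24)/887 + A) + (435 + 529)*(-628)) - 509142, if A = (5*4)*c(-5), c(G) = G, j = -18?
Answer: -1001991700/887 ≈ -1.1296e+6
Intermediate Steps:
y(S, z) = -18 + z (y(S, z) = z - 18 = -18 + z)
A = -100 (A = (5*4)*(-5) = 20*(-5) = -100)
(151*(y(5, -24)/887 + A) + (435 + 529)*(-628)) - 509142 = (151*((-18 - 24)/887 - 100) + (435 + 529)*(-628)) - 509142 = (151*(-42*1/887 - 100) + 964*(-628)) - 509142 = (151*(-42/887 - 100) - 605392) - 509142 = (151*(-88742/887) - 605392) - 509142 = (-13400042/887 - 605392) - 509142 = -550382746/887 - 509142 = -1001991700/887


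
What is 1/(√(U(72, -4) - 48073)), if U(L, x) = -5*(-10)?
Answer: -I*√48023/48023 ≈ -0.0045633*I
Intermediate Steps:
U(L, x) = 50
1/(√(U(72, -4) - 48073)) = 1/(√(50 - 48073)) = 1/(√(-48023)) = 1/(I*√48023) = -I*√48023/48023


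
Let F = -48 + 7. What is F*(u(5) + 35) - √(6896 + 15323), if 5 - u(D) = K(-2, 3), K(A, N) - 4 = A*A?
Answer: -1312 - √22219 ≈ -1461.1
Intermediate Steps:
K(A, N) = 4 + A² (K(A, N) = 4 + A*A = 4 + A²)
F = -41
u(D) = -3 (u(D) = 5 - (4 + (-2)²) = 5 - (4 + 4) = 5 - 1*8 = 5 - 8 = -3)
F*(u(5) + 35) - √(6896 + 15323) = -41*(-3 + 35) - √(6896 + 15323) = -41*32 - √22219 = -1312 - √22219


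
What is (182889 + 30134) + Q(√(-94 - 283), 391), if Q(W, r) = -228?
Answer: 212795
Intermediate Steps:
(182889 + 30134) + Q(√(-94 - 283), 391) = (182889 + 30134) - 228 = 213023 - 228 = 212795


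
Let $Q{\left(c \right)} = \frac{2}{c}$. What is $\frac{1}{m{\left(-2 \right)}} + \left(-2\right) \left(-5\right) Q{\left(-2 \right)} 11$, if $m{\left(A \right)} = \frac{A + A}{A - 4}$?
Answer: $- \frac{217}{2} \approx -108.5$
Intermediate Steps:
$m{\left(A \right)} = \frac{2 A}{-4 + A}$
$\frac{1}{m{\left(-2 \right)}} + \left(-2\right) \left(-5\right) Q{\left(-2 \right)} 11 = \frac{1}{2 \left(-2\right) \frac{1}{-4 - 2}} + \left(-2\right) \left(-5\right) \frac{2}{-2} \cdot 11 = \frac{1}{2 \left(-2\right) \frac{1}{-6}} + 10 \cdot 2 \left(- \frac{1}{2}\right) 11 = \frac{1}{2 \left(-2\right) \left(- \frac{1}{6}\right)} + 10 \left(-1\right) 11 = \frac{1}{\frac{2}{3}} - 110 = \frac{3}{2} - 110 = - \frac{217}{2}$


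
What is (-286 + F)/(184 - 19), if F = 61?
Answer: -15/11 ≈ -1.3636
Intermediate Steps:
(-286 + F)/(184 - 19) = (-286 + 61)/(184 - 19) = -225/165 = -225*1/165 = -15/11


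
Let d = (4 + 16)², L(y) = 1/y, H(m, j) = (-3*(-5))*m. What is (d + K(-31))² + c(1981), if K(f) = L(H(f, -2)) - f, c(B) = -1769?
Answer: 39783269371/216225 ≈ 1.8399e+5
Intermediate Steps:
H(m, j) = 15*m
d = 400 (d = 20² = 400)
K(f) = -f + 1/(15*f) (K(f) = 1/(15*f) - f = -f + 1/(15*f))
(d + K(-31))² + c(1981) = (400 + (-1*(-31) + (1/15)/(-31)))² - 1769 = (400 + (31 + (1/15)*(-1/31)))² - 1769 = (400 + (31 - 1/465))² - 1769 = (400 + 14414/465)² - 1769 = (200414/465)² - 1769 = 40165771396/216225 - 1769 = 39783269371/216225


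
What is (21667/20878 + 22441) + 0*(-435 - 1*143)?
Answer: 468544865/20878 ≈ 22442.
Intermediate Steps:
(21667/20878 + 22441) + 0*(-435 - 1*143) = (21667*(1/20878) + 22441) + 0*(-435 - 143) = (21667/20878 + 22441) + 0*(-578) = 468544865/20878 + 0 = 468544865/20878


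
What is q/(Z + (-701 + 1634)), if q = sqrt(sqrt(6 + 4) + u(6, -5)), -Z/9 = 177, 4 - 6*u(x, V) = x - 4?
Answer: -sqrt(3 + 9*sqrt(10))/1980 ≈ -0.0028328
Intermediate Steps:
u(x, V) = 4/3 - x/6 (u(x, V) = 2/3 - (x - 4)/6 = 2/3 - (-4 + x)/6 = 2/3 + (2/3 - x/6) = 4/3 - x/6)
Z = -1593 (Z = -9*177 = -1593)
q = sqrt(1/3 + sqrt(10)) (q = sqrt(sqrt(6 + 4) + (4/3 - 1/6*6)) = sqrt(sqrt(10) + (4/3 - 1)) = sqrt(sqrt(10) + 1/3) = sqrt(1/3 + sqrt(10)) ≈ 1.8697)
q/(Z + (-701 + 1634)) = (sqrt(3 + 9*sqrt(10))/3)/(-1593 + (-701 + 1634)) = (sqrt(3 + 9*sqrt(10))/3)/(-1593 + 933) = (sqrt(3 + 9*sqrt(10))/3)/(-660) = (sqrt(3 + 9*sqrt(10))/3)*(-1/660) = -sqrt(3 + 9*sqrt(10))/1980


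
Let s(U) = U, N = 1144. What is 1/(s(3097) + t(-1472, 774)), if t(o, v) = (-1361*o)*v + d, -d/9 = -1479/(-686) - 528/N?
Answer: 8918/13828504871591 ≈ 6.4490e-10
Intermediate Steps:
d = -135999/8918 (d = -9*(-1479/(-686) - 528/1144) = -9*(-1479*(-1/686) - 528*1/1144) = -9*(1479/686 - 6/13) = -9*15111/8918 = -135999/8918 ≈ -15.250)
t(o, v) = -135999/8918 - 1361*o*v (t(o, v) = (-1361*o)*v - 135999/8918 = -1361*o*v - 135999/8918 = -135999/8918 - 1361*o*v)
1/(s(3097) + t(-1472, 774)) = 1/(3097 + (-135999/8918 - 1361*(-1472)*774)) = 1/(3097 + (-135999/8918 + 1550625408)) = 1/(3097 + 13828477252545/8918) = 1/(13828504871591/8918) = 8918/13828504871591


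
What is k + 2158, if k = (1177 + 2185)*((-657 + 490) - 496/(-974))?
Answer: -271543376/487 ≈ -5.5758e+5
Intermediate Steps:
k = -272594322/487 (k = 3362*(-167 - 496*(-1/974)) = 3362*(-167 + 248/487) = 3362*(-81081/487) = -272594322/487 ≈ -5.5974e+5)
k + 2158 = -272594322/487 + 2158 = -271543376/487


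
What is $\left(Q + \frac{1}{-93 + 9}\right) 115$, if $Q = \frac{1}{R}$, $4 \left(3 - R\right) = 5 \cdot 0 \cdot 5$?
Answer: $\frac{1035}{28} \approx 36.964$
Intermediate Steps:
$R = 3$ ($R = 3 - \frac{5 \cdot 0 \cdot 5}{4} = 3 - \frac{0 \cdot 5}{4} = 3 - 0 = 3 + 0 = 3$)
$Q = \frac{1}{3} \approx 0.33333$
$\left(Q + \frac{1}{-93 + 9}\right) 115 = \left(\frac{1}{3} + \frac{1}{-93 + 9}\right) 115 = \left(\frac{1}{3} + \frac{1}{-84}\right) 115 = \left(\frac{1}{3} - \frac{1}{84}\right) 115 = \frac{9}{28} \cdot 115 = \frac{1035}{28}$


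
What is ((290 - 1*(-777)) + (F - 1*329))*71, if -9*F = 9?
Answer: 52327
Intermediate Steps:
F = -1 (F = -1/9*9 = -1)
((290 - 1*(-777)) + (F - 1*329))*71 = ((290 - 1*(-777)) + (-1 - 1*329))*71 = ((290 + 777) + (-1 - 329))*71 = (1067 - 330)*71 = 737*71 = 52327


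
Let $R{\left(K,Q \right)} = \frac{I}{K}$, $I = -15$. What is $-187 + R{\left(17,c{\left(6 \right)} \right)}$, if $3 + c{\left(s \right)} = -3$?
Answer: $- \frac{3194}{17} \approx -187.88$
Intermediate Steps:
$c{\left(s \right)} = -6$ ($c{\left(s \right)} = -3 - 3 = -6$)
$R{\left(K,Q \right)} = - \frac{15}{K}$
$-187 + R{\left(17,c{\left(6 \right)} \right)} = -187 - \frac{15}{17} = - \frac{3194}{17}$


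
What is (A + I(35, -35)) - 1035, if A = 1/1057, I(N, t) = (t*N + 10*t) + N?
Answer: -2721774/1057 ≈ -2575.0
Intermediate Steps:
I(N, t) = N + 10*t + N*t (I(N, t) = (N*t + 10*t) + N = (10*t + N*t) + N = N + 10*t + N*t)
A = 1/1057 ≈ 0.00094607
(A + I(35, -35)) - 1035 = (1/1057 + (35 + 10*(-35) + 35*(-35))) - 1035 = (1/1057 + (35 - 350 - 1225)) - 1035 = (1/1057 - 1540) - 1035 = -1627779/1057 - 1035 = -2721774/1057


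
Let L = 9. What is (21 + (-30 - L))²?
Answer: 324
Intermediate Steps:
(21 + (-30 - L))² = (21 + (-30 - 1*9))² = (21 + (-30 - 9))² = (21 - 39)² = (-18)² = 324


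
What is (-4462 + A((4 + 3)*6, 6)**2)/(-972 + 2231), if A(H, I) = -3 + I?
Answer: -4453/1259 ≈ -3.5369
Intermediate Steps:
(-4462 + A((4 + 3)*6, 6)**2)/(-972 + 2231) = (-4462 + (-3 + 6)**2)/(-972 + 2231) = (-4462 + 3**2)/1259 = (-4462 + 9)*(1/1259) = -4453*1/1259 = -4453/1259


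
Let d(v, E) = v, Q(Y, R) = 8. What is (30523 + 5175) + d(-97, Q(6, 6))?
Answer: 35601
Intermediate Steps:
(30523 + 5175) + d(-97, Q(6, 6)) = (30523 + 5175) - 97 = 35698 - 97 = 35601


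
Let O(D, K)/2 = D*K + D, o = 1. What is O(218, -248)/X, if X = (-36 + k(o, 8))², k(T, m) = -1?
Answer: -107692/1369 ≈ -78.665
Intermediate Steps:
X = 1369 (X = (-36 - 1)² = (-37)² = 1369)
O(D, K) = 2*D + 2*D*K (O(D, K) = 2*(D*K + D) = 2*(D + D*K) = 2*D + 2*D*K)
O(218, -248)/X = (2*218*(1 - 248))/1369 = (2*218*(-247))*(1/1369) = -107692*1/1369 = -107692/1369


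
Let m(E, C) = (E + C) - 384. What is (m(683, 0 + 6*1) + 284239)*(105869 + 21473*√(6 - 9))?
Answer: 30124388736 + 6110013312*I*√3 ≈ 3.0124e+10 + 1.0583e+10*I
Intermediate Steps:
m(E, C) = -384 + C + E (m(E, C) = (C + E) - 384 = -384 + C + E)
(m(683, 0 + 6*1) + 284239)*(105869 + 21473*√(6 - 9)) = ((-384 + (0 + 6*1) + 683) + 284239)*(105869 + 21473*√(6 - 9)) = ((-384 + (0 + 6) + 683) + 284239)*(105869 + 21473*√(-3)) = ((-384 + 6 + 683) + 284239)*(105869 + 21473*(I*√3)) = (305 + 284239)*(105869 + 21473*I*√3) = 284544*(105869 + 21473*I*√3) = 30124388736 + 6110013312*I*√3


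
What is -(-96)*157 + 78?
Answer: 15150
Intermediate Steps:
-(-96)*157 + 78 = -96*(-157) + 78 = 15072 + 78 = 15150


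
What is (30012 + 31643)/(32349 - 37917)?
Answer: -61655/5568 ≈ -11.073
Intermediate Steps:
(30012 + 31643)/(32349 - 37917) = 61655/(-5568) = 61655*(-1/5568) = -61655/5568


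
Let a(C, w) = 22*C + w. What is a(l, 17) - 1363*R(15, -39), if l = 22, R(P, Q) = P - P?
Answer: 501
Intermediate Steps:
R(P, Q) = 0
a(C, w) = w + 22*C
a(l, 17) - 1363*R(15, -39) = (17 + 22*22) - 1363*0 = (17 + 484) + 0 = 501 + 0 = 501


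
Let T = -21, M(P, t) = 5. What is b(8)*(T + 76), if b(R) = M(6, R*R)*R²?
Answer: 17600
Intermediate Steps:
b(R) = 5*R²
b(8)*(T + 76) = (5*8²)*(-21 + 76) = (5*64)*55 = 320*55 = 17600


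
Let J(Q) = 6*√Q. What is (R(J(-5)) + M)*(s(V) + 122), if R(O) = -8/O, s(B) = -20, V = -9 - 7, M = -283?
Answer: -28866 + 136*I*√5/5 ≈ -28866.0 + 60.821*I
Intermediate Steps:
V = -16
(R(J(-5)) + M)*(s(V) + 122) = (-8*(-I*√5/30) - 283)*(-20 + 122) = (-8*(-I*√5/30) - 283)*102 = (-(-4)*I*√5/15 - 283)*102 = (4*I*√5/15 - 283)*102 = (-283 + 4*I*√5/15)*102 = -28866 + 136*I*√5/5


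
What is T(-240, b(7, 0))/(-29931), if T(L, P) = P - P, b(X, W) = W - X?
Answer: 0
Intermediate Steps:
T(L, P) = 0
T(-240, b(7, 0))/(-29931) = 0/(-29931) = 0*(-1/29931) = 0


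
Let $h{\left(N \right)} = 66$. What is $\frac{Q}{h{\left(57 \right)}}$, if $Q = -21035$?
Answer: $- \frac{21035}{66} \approx -318.71$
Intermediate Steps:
$\frac{Q}{h{\left(57 \right)}} = - \frac{21035}{66}$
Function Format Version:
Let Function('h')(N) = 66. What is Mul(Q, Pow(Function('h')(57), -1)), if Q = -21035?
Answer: Rational(-21035, 66) ≈ -318.71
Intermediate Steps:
Mul(Q, Pow(Function('h')(57), -1)) = Mul(-21035, Pow(66, -1)) = Mul(-21035, Rational(1, 66)) = Rational(-21035, 66)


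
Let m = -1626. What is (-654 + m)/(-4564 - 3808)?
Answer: 570/2093 ≈ 0.27234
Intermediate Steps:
(-654 + m)/(-4564 - 3808) = (-654 - 1626)/(-4564 - 3808) = -2280/(-8372) = -2280*(-1/8372) = 570/2093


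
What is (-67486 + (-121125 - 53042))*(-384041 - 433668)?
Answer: 197601832977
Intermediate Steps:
(-67486 + (-121125 - 53042))*(-384041 - 433668) = (-67486 - 174167)*(-817709) = -241653*(-817709) = 197601832977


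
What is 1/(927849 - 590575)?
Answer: 1/337274 ≈ 2.9649e-6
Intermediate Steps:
1/(927849 - 590575) = 1/337274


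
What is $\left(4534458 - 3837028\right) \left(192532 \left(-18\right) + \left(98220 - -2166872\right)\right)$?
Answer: $-837253556120$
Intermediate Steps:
$\left(4534458 - 3837028\right) \left(192532 \left(-18\right) + \left(98220 - -2166872\right)\right) = 697430 \left(-3465576 + \left(98220 + 2166872\right)\right) = 697430 \left(-3465576 + 2265092\right) = 697430 \left(-1200484\right) = -837253556120$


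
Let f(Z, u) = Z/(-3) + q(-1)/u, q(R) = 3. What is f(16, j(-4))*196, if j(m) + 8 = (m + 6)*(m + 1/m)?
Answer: -35672/33 ≈ -1081.0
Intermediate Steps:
j(m) = -8 + (6 + m)*(m + 1/m) (j(m) = -8 + (m + 6)*(m + 1/m) = -8 + (6 + m)*(m + 1/m))
f(Z, u) = 3/u - Z/3 (f(Z, u) = Z/(-3) + 3/u = Z*(-⅓) + 3/u = -Z/3 + 3/u = 3/u - Z/3)
f(16, j(-4))*196 = (3/(-7 + (-4)² + 6*(-4) + 6/(-4)) - ⅓*16)*196 = (3/(-7 + 16 - 24 + 6*(-¼)) - 16/3)*196 = (3/(-7 + 16 - 24 - 3/2) - 16/3)*196 = (3/(-33/2) - 16/3)*196 = (3*(-2/33) - 16/3)*196 = (-2/11 - 16/3)*196 = -182/33*196 = -35672/33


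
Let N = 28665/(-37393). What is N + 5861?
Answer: 219131708/37393 ≈ 5860.2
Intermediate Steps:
N = -28665/37393 (N = 28665*(-1/37393) = -28665/37393 ≈ -0.76659)
N + 5861 = -28665/37393 + 5861 = 219131708/37393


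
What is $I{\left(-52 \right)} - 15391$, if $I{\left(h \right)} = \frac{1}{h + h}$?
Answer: $- \frac{1600665}{104} \approx -15391.0$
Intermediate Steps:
$I{\left(h \right)} = \frac{1}{2 h}$
$I{\left(-52 \right)} - 15391 = \frac{1}{2 \left(-52\right)} - 15391 = \frac{1}{2} \left(- \frac{1}{52}\right) - 15391 = - \frac{1}{104} - 15391 = - \frac{1600665}{104}$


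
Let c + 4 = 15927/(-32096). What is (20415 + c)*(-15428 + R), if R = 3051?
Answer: -8108117362433/32096 ≈ -2.5262e+8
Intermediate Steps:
c = -144311/32096 (c = -4 + 15927/(-32096) = -4 + 15927*(-1/32096) = -4 - 15927/32096 = -144311/32096 ≈ -4.4962)
(20415 + c)*(-15428 + R) = (20415 - 144311/32096)*(-15428 + 3051) = (655095529/32096)*(-12377) = -8108117362433/32096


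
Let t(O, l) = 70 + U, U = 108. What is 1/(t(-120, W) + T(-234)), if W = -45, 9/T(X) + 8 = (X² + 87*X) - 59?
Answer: 34331/6110927 ≈ 0.0056180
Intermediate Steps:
T(X) = 9/(-67 + X² + 87*X) (T(X) = 9/(-8 + ((X² + 87*X) - 59)) = 9/(-8 + (-59 + X² + 87*X)) = 9/(-67 + X² + 87*X))
t(O, l) = 178 (t(O, l) = 70 + 108 = 178)
1/(t(-120, W) + T(-234)) = 1/(178 + 9/(-67 + (-234)² + 87*(-234))) = 1/(178 + 9/(-67 + 54756 - 20358)) = 1/(178 + 9/34331) = 1/(6110927/34331) = 34331/6110927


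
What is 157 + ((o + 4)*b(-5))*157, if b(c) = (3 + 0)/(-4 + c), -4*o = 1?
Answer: -157/4 ≈ -39.250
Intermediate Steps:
o = -¼ (o = -¼*1 = -¼ ≈ -0.25000)
b(c) = 3/(-4 + c)
157 + ((o + 4)*b(-5))*157 = 157 + ((-¼ + 4)*(3/(-4 - 5)))*157 = 157 + (15*(3/(-9))/4)*157 = 157 + (15*(3*(-⅑))/4)*157 = 157 + ((15/4)*(-⅓))*157 = 157 - 5/4*157 = 157 - 785/4 = -157/4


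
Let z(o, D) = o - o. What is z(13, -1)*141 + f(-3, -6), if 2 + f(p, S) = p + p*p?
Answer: 4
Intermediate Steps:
z(o, D) = 0
f(p, S) = -2 + p + p² (f(p, S) = -2 + (p + p*p) = -2 + (p + p²) = -2 + p + p²)
z(13, -1)*141 + f(-3, -6) = 0*141 + (-2 - 3 + (-3)²) = 0 + (-2 - 3 + 9) = 0 + 4 = 4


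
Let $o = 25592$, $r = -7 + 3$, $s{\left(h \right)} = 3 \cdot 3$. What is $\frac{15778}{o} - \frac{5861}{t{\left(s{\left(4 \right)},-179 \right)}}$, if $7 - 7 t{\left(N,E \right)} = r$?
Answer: $- \frac{74984959}{20108} \approx -3729.1$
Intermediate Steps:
$s{\left(h \right)} = 9$
$r = -4$
$t{\left(N,E \right)} = \frac{11}{7}$ ($t{\left(N,E \right)} = 1 - - \frac{4}{7} = 1 + \frac{4}{7} = \frac{11}{7}$)
$\frac{15778}{o} - \frac{5861}{t{\left(s{\left(4 \right)},-179 \right)}} = \frac{15778}{25592} - \frac{5861}{\frac{11}{7}} = 15778 \cdot \frac{1}{25592} - \frac{41027}{11} = \frac{1127}{1828} - \frac{41027}{11} = - \frac{74984959}{20108}$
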